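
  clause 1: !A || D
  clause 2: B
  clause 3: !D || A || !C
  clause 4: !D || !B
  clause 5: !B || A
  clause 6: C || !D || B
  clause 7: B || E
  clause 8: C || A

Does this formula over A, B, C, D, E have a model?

From the singleton clause (B), B = true.
From the singleton clause (!D), D = false.
From the singleton clause (!A), A = false.
That conflicts with the unit clause (A).
No assignment satisfies every clause.

No, unsatisfiable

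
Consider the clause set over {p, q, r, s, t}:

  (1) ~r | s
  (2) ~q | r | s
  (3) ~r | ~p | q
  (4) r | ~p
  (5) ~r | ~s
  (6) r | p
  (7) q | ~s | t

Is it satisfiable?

No

Branch on r: set r = 0.
(~p) alone gives p = 0.
Now (p) is unsatisfied and unit — conflict.
Undo r and try r = 1.
(s) alone gives s = 1.
Now (~s) is unsatisfied and unit — conflict.
Both values of r lead to a conflict.
No assignment satisfies every clause.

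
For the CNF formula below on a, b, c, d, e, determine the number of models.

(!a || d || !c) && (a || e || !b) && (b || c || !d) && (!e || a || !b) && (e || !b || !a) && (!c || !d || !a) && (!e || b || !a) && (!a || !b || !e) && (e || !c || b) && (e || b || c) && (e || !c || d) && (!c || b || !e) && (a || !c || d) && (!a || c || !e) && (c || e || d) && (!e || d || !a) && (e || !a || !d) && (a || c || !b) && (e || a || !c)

1

There are 2^5 = 32 truth assignments over (a, b, c, d, e).
Split on d. With d = true, the clauses containing d are satisfied and !d drops from the rest; 0 of the 2^4 = 16 assignments to the other variables satisfy what remains.
With d = false, by the same count on the reduced clause set, 1 assignment works.
Total: 0 + 1 = 1.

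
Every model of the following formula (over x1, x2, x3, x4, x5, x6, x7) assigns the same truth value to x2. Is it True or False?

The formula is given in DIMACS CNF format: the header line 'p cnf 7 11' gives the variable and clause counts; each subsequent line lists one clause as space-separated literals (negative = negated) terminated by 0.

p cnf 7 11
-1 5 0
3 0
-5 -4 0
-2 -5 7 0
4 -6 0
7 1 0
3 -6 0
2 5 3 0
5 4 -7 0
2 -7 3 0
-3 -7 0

Suppose x2 = True.
(x3) alone gives x3 = True.
(¬x7) alone gives x7 = False.
(¬x5) alone gives x5 = False.
(¬x1) alone gives x1 = False.
Now (x1) is unsatisfied and unit — conflict.
So every satisfying assignment has x2 = False.

False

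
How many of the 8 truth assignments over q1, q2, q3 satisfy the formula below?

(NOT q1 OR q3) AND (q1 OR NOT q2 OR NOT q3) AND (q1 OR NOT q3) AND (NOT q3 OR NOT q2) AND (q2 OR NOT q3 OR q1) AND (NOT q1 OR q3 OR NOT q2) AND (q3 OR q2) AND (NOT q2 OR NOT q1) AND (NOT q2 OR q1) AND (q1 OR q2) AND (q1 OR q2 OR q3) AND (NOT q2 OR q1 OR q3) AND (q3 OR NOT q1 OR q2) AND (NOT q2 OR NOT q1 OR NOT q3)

1

There are 2^3 = 8 truth assignments over (q1, q2, q3).
Check each against the 14 clauses (columns in the order q1, q2, q3):
  F F F  ✗ fails (q3 OR q2)
  F F T  ✗ fails (q1 OR NOT q3)
  F T F  ✗ fails (NOT q2 OR q1)
  F T T  ✗ fails (q1 OR NOT q2 OR NOT q3)
  T F F  ✗ fails (NOT q1 OR q3)
  T F T  ✓ satisfies all
  T T F  ✗ fails (NOT q1 OR q3)
  T T T  ✗ fails (NOT q3 OR NOT q2)
1 of the 8 rows is a model.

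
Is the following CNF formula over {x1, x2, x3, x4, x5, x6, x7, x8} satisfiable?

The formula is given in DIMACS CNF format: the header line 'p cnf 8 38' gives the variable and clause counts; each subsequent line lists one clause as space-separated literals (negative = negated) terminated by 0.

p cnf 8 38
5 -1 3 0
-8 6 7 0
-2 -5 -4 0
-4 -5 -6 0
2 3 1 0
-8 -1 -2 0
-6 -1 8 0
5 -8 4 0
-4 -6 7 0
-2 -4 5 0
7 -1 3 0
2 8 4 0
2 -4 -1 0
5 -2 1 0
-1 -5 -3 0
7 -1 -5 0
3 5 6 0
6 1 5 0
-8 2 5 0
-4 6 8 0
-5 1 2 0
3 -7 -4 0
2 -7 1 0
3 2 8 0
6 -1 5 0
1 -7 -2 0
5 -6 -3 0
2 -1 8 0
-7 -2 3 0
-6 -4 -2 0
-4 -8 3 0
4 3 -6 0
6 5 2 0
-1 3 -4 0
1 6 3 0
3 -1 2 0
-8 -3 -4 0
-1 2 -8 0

Yes

Try x5 = True.
Try x2 = True.
From the singleton clause (¬x4), x4 = False.
Try x8 = True.
From the singleton clause (¬x1), x1 = False.
From the singleton clause (¬x7), x7 = False.
From the singleton clause (x6), x6 = True.
From the singleton clause (x3), x3 = True.
All clauses are satisfied.
A satisfying assignment: x1=False,  x2=True,  x3=True,  x4=False,  x5=True,  x6=True,  x7=False,  x8=True.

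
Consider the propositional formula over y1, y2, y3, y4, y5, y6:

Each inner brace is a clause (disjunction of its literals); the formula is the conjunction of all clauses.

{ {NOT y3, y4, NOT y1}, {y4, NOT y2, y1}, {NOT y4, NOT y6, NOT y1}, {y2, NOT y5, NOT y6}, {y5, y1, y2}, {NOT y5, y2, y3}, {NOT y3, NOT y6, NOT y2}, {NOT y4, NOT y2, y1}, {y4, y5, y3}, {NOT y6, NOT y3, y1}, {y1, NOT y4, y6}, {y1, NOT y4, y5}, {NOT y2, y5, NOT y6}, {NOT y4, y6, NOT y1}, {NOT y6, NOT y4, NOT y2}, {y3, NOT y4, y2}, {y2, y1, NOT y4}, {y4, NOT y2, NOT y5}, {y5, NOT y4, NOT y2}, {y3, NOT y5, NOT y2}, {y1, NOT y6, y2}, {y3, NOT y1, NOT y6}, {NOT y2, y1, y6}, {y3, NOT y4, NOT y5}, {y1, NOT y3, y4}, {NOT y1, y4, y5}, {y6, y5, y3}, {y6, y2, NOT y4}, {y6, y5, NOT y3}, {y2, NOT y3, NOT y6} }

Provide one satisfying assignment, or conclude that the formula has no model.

UNSATISFIABLE

Case y3 = false:
Case y5 = false:
(y4) alone gives y4 = true.
(y1) alone gives y1 = true.
(NOT y6) alone gives y6 = false.
That conflicts with the unit clause (y6).
Undo y5 and try y5 = true.
(y2) alone gives y2 = true.
That conflicts with the unit clause (NOT y2).
Either choice for y5 ends in contradiction.
Undo y3 and try y3 = true.
Case y4 = true:
Case y6 = false:
(y1) alone gives y1 = true.
That conflicts with the unit clause (NOT y1).
Undo y6 and try y6 = true.
(NOT y1) alone gives y1 = false.
That conflicts with the unit clause (y1).
Either choice for y6 ends in contradiction.
Undo y4 and try y4 = false.
(NOT y1) alone gives y1 = false.
That conflicts with the unit clause (y1).
Either choice for y4 ends in contradiction.
Either choice for y3 ends in contradiction.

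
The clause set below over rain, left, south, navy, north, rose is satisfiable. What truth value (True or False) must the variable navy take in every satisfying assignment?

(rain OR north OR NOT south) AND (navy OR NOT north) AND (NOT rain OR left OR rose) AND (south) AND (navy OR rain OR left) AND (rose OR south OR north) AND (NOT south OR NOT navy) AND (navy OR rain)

Suppose navy = true.
(south) alone gives south = true.
But (NOT south) is also a unit clause — contradiction.
So every satisfying assignment has navy = False.

False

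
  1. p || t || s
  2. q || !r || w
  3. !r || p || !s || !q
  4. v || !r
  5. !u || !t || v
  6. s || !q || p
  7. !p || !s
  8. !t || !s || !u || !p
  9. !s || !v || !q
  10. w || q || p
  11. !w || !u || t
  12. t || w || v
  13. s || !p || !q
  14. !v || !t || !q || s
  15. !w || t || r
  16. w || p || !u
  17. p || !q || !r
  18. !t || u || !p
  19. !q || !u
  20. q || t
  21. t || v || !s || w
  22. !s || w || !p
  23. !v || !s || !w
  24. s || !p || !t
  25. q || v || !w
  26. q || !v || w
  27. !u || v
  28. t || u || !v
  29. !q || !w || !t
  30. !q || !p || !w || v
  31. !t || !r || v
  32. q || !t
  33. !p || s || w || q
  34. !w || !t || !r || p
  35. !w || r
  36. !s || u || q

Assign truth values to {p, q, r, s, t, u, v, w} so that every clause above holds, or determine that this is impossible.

Suppose v = false.
From the singleton clause (!r), r = false.
From the singleton clause (!u), u = false.
From the singleton clause (!w), w = false.
From the singleton clause (t), t = true.
From the singleton clause (!p), p = false.
From the singleton clause (q), q = true.
From the singleton clause (s), s = true.
This assignment satisfies each clause.

p=false; q=true; r=false; s=true; t=true; u=false; v=false; w=false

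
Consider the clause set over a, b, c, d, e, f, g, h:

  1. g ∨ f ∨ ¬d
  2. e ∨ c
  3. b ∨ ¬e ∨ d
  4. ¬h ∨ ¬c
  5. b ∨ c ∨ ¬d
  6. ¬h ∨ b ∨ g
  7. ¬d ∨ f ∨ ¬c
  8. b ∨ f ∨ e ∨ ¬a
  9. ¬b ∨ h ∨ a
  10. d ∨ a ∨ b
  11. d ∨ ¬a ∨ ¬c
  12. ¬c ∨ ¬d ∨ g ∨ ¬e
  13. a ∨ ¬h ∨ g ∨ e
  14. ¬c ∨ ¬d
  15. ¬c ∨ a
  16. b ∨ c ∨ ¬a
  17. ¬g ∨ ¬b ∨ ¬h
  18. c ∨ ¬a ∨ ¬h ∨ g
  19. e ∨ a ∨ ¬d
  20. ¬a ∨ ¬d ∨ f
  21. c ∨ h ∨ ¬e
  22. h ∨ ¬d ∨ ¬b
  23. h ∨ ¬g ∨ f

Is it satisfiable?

Branch on e: set e = True.
Branch on b: set b = True.
Branch on h: set h = True.
Unit clause (¬c) forces c = False.
Unit clause (¬g) forces g = False.
Unit clause (¬a) forces a = False.
Branch on f: set f = True.
All clauses hold; d can take either value.
A satisfying assignment: a=False; b=True; c=False; d=False; e=True; f=True; g=False; h=True.

Yes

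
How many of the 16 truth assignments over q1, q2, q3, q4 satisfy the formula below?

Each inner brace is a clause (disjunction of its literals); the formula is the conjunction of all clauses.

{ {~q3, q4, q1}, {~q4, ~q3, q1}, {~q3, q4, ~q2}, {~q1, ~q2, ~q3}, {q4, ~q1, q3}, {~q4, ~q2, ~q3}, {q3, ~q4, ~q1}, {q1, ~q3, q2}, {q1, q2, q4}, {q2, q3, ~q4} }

There are 2^4 = 16 truth assignments over (q1, q2, q3, q4).
Check each against the 10 clauses (columns in the order q1, q2, q3, q4):
  F F F F  ✗ fails (q1 | q2 | q4)
  F F F T  ✗ fails (q2 | q3 | ~q4)
  F F T F  ✗ fails (~q3 | q4 | q1)
  F F T T  ✗ fails (~q4 | ~q3 | q1)
  F T F F  ✓ satisfies all
  F T F T  ✓ satisfies all
  F T T F  ✗ fails (~q3 | q4 | q1)
  F T T T  ✗ fails (~q4 | ~q3 | q1)
  T F F F  ✗ fails (q4 | ~q1 | q3)
  T F F T  ✗ fails (q3 | ~q4 | ~q1)
  T F T F  ✓ satisfies all
  T F T T  ✓ satisfies all
  T T F F  ✗ fails (q4 | ~q1 | q3)
  T T F T  ✗ fails (q3 | ~q4 | ~q1)
  T T T F  ✗ fails (~q3 | q4 | ~q2)
  T T T T  ✗ fails (~q1 | ~q2 | ~q3)
4 of the 16 rows are models.

4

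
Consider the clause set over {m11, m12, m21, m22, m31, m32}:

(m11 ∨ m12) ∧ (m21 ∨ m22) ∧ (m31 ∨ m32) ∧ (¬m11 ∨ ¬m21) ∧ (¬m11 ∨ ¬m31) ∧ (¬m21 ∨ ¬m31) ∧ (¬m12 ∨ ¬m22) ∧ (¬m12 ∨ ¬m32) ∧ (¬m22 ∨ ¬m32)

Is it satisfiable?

Suppose m11 = True.
From the singleton clause (¬m21), m21 = False.
From the singleton clause (m22), m22 = True.
From the singleton clause (¬m31), m31 = False.
From the singleton clause (m32), m32 = True.
That conflicts with the unit clause (¬m32).
Undo m11 and try m11 = False.
From the singleton clause (m12), m12 = True.
From the singleton clause (¬m22), m22 = False.
From the singleton clause (m21), m21 = True.
From the singleton clause (¬m31), m31 = False.
From the singleton clause (m32), m32 = True.
That conflicts with the unit clause (¬m32).
Either choice for m11 ends in contradiction.
No assignment satisfies every clause.

No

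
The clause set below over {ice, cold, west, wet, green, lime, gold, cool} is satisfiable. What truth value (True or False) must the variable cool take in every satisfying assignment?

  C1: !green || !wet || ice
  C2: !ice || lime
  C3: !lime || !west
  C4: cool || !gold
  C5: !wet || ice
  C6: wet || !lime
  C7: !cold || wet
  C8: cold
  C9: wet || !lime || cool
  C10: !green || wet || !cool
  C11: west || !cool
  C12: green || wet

False

Suppose cool = true.
The clause (cold) is unit, so cold = true.
The clause (wet) is unit, so wet = true.
The clause (ice) is unit, so ice = true.
The clause (lime) is unit, so lime = true.
The clause (!west) is unit, so west = false.
Now (west) is unsatisfied and unit — conflict.
So every satisfying assignment has cool = False.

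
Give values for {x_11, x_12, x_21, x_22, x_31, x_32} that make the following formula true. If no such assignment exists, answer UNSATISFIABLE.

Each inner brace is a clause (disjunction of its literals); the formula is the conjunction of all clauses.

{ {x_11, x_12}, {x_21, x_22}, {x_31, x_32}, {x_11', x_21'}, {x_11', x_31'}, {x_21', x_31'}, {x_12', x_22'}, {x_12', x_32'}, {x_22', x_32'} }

Suppose x_11 = 1.
(x_21') alone gives x_21 = 0.
(x_22) alone gives x_22 = 1.
(x_31') alone gives x_31 = 0.
(x_32) alone gives x_32 = 1.
But (x_32') is also a unit clause — contradiction.
Undo x_11 and try x_11 = 0.
(x_12) alone gives x_12 = 1.
(x_22') alone gives x_22 = 0.
(x_21) alone gives x_21 = 1.
(x_31') alone gives x_31 = 0.
(x_32) alone gives x_32 = 1.
But (x_32') is also a unit clause — contradiction.
Both values of x_11 lead to a conflict.

UNSATISFIABLE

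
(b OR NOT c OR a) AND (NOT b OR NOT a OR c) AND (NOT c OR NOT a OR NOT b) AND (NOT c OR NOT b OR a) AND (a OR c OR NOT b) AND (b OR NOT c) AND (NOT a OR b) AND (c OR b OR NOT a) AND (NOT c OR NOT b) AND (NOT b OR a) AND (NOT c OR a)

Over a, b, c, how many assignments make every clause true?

There are 2^3 = 8 truth assignments over (a, b, c).
Split on a. With a = true, the clauses containing a are satisfied and NOT a drops from the rest; 0 of the 2^2 = 4 assignments to the other variables satisfy what remains.
With a = false, by the same count on the reduced clause set, 1 assignment works.
Total: 0 + 1 = 1.

1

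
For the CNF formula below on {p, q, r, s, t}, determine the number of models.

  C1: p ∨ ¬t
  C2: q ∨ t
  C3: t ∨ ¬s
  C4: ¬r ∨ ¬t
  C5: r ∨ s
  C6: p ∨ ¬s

4

There are 2^5 = 32 truth assignments over (p, q, r, s, t).
Split on s. With s = True, the clauses containing s are satisfied and ¬s drops from the rest; 2 of the 2^4 = 16 assignments to the other variables satisfy what remains.
With s = False, by the same count on the reduced clause set, 2 assignments work.
Total: 2 + 2 = 4.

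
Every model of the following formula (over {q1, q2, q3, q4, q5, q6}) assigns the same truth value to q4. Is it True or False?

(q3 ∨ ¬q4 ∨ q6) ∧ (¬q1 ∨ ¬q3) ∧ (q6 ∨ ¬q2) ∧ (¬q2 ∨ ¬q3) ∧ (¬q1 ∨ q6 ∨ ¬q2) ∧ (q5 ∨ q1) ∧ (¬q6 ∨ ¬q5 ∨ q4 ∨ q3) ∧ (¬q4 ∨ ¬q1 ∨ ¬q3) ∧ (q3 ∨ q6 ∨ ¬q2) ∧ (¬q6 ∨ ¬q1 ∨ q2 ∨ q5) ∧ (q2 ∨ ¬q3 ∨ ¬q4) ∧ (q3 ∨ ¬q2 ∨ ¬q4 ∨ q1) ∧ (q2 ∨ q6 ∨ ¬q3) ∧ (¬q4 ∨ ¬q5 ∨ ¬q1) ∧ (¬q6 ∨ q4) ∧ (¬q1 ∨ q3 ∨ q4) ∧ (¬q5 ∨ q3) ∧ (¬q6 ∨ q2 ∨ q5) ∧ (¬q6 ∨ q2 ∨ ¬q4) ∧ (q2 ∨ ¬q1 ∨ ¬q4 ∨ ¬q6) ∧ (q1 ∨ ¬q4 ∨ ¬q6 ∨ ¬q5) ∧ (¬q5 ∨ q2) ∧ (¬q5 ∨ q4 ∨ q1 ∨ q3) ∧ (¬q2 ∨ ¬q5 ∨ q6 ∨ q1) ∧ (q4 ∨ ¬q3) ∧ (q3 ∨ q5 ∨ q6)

Suppose q4 = False.
Unit clause (¬q6) forces q6 = False.
Unit clause (¬q2) forces q2 = False.
Unit clause (¬q3) forces q3 = False.
Unit clause (¬q1) forces q1 = False.
Unit clause (q5) forces q5 = True.
But (¬q5) is also a unit clause — contradiction.
So every satisfying assignment has q4 = True.

True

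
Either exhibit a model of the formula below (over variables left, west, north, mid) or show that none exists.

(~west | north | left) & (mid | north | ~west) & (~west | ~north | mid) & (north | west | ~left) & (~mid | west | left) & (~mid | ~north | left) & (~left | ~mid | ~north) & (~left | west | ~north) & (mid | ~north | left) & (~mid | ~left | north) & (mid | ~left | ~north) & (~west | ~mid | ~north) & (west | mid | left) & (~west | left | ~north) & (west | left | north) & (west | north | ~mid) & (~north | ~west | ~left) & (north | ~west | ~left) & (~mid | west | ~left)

UNSATISFIABLE

Case west = 0:
Case north = 1:
(~left) alone gives left = 0.
(~mid) alone gives mid = 0.
Now (mid) is unsatisfied and unit — conflict.
Backtrack on north: now try north = 0.
(~left) alone gives left = 0.
Now (left) is unsatisfied and unit — conflict.
Neither north = 1 nor north = 0 works.
Backtrack on west: now try west = 1.
Case north = 1:
(mid) alone gives mid = 1.
Now (~mid) is unsatisfied and unit — conflict.
Backtrack on north: now try north = 0.
(left) alone gives left = 1.
Now (~left) is unsatisfied and unit — conflict.
Neither north = 1 nor north = 0 works.
Neither west = 1 nor west = 0 works.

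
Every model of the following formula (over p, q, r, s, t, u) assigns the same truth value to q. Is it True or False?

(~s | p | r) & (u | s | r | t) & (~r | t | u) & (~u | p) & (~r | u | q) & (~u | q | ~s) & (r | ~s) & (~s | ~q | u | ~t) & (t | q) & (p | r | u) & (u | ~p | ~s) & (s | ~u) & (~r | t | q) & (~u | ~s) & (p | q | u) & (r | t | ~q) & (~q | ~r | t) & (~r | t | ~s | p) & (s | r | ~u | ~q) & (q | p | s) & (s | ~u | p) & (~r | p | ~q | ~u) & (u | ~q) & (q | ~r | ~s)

False

Suppose q = 1.
The clause (u) is unit, so u = 1.
The clause (p) is unit, so p = 1.
The clause (s) is unit, so s = 1.
Now (~s) is unsatisfied and unit — conflict.
So every satisfying assignment has q = False.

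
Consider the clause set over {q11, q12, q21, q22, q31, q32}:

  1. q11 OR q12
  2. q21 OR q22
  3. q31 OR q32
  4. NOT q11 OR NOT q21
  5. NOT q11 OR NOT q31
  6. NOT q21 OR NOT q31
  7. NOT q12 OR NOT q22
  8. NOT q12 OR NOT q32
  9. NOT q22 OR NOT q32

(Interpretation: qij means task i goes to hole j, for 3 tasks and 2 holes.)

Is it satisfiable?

Branch on q11: set q11 = true.
Unit clause (NOT q21) forces q21 = false.
Unit clause (q22) forces q22 = true.
Unit clause (NOT q31) forces q31 = false.
Unit clause (q32) forces q32 = true.
But (NOT q32) is also a unit clause — contradiction.
That branch fails; take q11 = false instead.
Unit clause (q12) forces q12 = true.
Unit clause (NOT q22) forces q22 = false.
Unit clause (q21) forces q21 = true.
Unit clause (NOT q31) forces q31 = false.
Unit clause (q32) forces q32 = true.
But (NOT q32) is also a unit clause — contradiction.
Both values of q11 lead to a conflict.
No assignment satisfies every clause.

No, unsatisfiable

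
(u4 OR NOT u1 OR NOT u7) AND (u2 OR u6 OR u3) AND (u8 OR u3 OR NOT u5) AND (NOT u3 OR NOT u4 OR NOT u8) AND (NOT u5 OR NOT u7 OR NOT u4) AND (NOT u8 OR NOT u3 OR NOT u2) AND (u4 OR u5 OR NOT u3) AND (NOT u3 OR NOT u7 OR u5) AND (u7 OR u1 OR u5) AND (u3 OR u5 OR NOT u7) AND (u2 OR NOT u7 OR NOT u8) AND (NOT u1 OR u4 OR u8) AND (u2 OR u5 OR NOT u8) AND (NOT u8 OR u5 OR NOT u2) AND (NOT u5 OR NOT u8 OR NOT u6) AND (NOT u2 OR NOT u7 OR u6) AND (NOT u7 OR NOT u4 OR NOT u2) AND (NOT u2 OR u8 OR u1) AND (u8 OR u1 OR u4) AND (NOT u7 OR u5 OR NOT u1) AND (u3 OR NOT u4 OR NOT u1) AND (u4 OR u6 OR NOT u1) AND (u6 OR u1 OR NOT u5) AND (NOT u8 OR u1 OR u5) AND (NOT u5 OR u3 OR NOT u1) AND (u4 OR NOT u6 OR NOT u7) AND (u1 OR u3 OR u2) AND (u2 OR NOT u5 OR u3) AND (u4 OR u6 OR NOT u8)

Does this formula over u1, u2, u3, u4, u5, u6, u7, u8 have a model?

Satisfiable

Suppose u4 = true.
Suppose u3 = true.
Unit clause (NOT u8) forces u8 = false.
Suppose u5 = true.
Unit clause (NOT u7) forces u7 = false.
Suppose u2 = false.
Suppose u6 = true.
Every clause is now satisfied; u1 is unconstrained.
A satisfying assignment: u1: false,  u2: false,  u3: true,  u4: true,  u5: true,  u6: true,  u7: false,  u8: false.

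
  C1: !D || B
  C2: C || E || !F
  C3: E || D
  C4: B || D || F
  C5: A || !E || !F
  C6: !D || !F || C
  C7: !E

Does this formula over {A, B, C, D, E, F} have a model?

Yes

Unit clause (!E) forces E = false.
Unit clause (D) forces D = true.
Unit clause (B) forces B = true.
Suppose C = true.
No clause remains; A, F are free.
A satisfying assignment: A ↦ true,  B ↦ true,  C ↦ true,  D ↦ true,  E ↦ false,  F ↦ true.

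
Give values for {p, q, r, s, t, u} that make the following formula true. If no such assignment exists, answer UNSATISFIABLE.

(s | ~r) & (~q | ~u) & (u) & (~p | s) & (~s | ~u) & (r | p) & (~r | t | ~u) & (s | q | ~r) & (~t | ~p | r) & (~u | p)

UNSATISFIABLE

From the singleton clause (u), u = 1.
From the singleton clause (~q), q = 0.
From the singleton clause (~s), s = 0.
From the singleton clause (~r), r = 0.
From the singleton clause (~p), p = 0.
That conflicts with the unit clause (p).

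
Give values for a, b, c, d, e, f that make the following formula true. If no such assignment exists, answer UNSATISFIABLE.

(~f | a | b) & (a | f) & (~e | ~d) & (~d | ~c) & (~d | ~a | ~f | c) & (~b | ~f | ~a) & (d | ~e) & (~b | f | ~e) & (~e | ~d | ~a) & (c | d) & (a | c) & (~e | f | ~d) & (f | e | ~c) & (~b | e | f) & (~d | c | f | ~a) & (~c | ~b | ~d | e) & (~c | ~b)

a ↦ 1,  b ↦ 0,  c ↦ 1,  d ↦ 0,  e ↦ 0,  f ↦ 1

Branch on a: set a = 1.
Branch on e: set e = 0.
Branch on d: set d = 0.
From the singleton clause (c), c = 1.
From the singleton clause (f), f = 1.
From the singleton clause (~b), b = 0.
This assignment satisfies each clause.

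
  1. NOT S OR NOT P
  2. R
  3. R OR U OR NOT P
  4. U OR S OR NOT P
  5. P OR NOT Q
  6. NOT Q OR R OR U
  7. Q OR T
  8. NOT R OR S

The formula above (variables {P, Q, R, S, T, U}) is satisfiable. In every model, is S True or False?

True

Suppose S = false.
(R) alone gives R = true.
But (NOT R) is also a unit clause — contradiction.
So every satisfying assignment has S = True.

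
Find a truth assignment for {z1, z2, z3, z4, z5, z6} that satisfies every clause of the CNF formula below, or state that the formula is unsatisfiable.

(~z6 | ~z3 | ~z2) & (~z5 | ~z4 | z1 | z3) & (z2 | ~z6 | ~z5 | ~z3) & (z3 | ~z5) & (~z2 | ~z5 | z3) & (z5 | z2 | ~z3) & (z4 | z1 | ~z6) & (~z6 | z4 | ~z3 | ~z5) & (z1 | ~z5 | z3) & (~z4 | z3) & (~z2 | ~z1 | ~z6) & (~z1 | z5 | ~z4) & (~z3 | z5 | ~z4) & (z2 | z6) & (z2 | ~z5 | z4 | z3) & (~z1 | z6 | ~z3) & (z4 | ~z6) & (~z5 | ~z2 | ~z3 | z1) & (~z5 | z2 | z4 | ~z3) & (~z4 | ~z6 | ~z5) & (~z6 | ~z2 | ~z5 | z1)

Case z3 = 0:
The clause (~z5) is unit, so z5 = 0.
The clause (~z4) is unit, so z4 = 0.
The clause (~z6) is unit, so z6 = 0.
The clause (z2) is unit, so z2 = 1.
No clause remains; z1 is free.

z1 ↦ 0, z2 ↦ 1, z3 ↦ 0, z4 ↦ 0, z5 ↦ 0, z6 ↦ 0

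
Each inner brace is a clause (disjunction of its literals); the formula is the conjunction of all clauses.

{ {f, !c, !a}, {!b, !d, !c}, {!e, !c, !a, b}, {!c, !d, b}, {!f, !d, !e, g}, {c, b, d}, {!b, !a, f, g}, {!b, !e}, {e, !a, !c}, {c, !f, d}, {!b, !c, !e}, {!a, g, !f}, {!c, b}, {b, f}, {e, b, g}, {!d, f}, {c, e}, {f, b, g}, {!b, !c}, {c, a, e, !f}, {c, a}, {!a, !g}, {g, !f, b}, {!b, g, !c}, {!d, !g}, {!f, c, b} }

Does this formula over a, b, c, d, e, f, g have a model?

Suppose b = false.
The clause (!c) is unit, so c = false.
The clause (d) is unit, so d = true.
The clause (f) is unit, so f = true.
That conflicts with the unit clause (!f).
Backtrack on b: now try b = true.
The clause (!e) is unit, so e = false.
The clause (c) is unit, so c = true.
That conflicts with the unit clause (!c).
Both values of b lead to a conflict.
No assignment satisfies every clause.

No, unsatisfiable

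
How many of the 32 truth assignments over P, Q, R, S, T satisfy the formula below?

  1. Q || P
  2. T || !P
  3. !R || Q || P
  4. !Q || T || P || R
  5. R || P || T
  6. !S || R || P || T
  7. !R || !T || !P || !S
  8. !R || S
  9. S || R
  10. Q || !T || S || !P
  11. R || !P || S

There are 2^5 = 32 truth assignments over (P, Q, R, S, T).
Split on R. With R = true, the clauses containing R are satisfied and !R drops from the rest; 2 of the 2^4 = 16 assignments to the other variables satisfy what remains.
With R = false, by the same count on the reduced clause set, 3 assignments work.
Total: 2 + 3 = 5.

5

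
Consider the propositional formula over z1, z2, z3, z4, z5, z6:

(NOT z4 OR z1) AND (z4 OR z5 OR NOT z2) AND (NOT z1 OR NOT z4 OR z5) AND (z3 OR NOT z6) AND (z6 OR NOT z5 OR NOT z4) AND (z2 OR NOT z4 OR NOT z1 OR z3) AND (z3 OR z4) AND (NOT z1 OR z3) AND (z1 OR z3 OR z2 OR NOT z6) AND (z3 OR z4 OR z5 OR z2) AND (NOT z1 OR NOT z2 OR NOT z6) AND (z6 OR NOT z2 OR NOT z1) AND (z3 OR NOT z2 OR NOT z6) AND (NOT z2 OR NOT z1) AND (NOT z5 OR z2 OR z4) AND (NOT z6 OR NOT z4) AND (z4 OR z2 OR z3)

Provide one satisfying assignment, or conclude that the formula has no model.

Suppose z4 = false.
Unit clause (z3) forces z3 = true.
Suppose z5 = false.
Unit clause (NOT z2) forces z2 = false.
No clause remains; z1, z6 are free.

z1=false,  z2=false,  z3=true,  z4=false,  z5=false,  z6=false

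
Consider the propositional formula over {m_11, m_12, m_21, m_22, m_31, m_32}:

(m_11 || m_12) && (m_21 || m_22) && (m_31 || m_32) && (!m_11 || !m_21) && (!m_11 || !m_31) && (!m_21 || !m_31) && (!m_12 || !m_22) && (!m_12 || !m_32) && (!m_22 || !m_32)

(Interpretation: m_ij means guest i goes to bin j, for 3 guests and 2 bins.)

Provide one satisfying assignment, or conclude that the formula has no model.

UNSATISFIABLE

Case m_11 = true:
The clause (!m_21) is unit, so m_21 = false.
The clause (m_22) is unit, so m_22 = true.
The clause (!m_31) is unit, so m_31 = false.
The clause (m_32) is unit, so m_32 = true.
Now (!m_32) is unsatisfied and unit — conflict.
So m_11 must be the other value — set m_11 = false.
The clause (m_12) is unit, so m_12 = true.
The clause (!m_22) is unit, so m_22 = false.
The clause (m_21) is unit, so m_21 = true.
The clause (!m_31) is unit, so m_31 = false.
The clause (m_32) is unit, so m_32 = true.
Now (!m_32) is unsatisfied and unit — conflict.
Both values of m_11 lead to a conflict.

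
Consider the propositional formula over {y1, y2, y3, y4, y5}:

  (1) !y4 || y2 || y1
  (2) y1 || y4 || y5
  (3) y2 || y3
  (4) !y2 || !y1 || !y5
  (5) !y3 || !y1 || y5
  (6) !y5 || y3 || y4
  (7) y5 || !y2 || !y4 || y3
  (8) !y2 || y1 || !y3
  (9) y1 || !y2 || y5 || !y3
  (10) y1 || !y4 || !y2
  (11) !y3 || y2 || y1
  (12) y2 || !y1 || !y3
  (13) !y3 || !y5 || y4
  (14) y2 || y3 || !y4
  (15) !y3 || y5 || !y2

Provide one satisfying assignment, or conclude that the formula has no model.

y1=true; y2=true; y3=false; y4=false; y5=false

Suppose y2 = true.
Suppose y1 = true.
Unit clause (!y5) forces y5 = false.
Unit clause (!y3) forces y3 = false.
Unit clause (!y4) forces y4 = false.
This assignment satisfies each clause.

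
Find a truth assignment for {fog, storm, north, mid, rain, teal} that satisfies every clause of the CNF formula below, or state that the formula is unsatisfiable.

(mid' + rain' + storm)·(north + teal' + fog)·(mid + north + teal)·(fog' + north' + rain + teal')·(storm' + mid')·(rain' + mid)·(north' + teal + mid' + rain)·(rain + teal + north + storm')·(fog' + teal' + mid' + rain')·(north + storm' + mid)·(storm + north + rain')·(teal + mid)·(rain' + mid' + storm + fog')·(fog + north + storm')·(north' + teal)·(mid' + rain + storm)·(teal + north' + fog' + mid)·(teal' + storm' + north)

fog: 0,  storm: 0,  north: 1,  mid: 0,  rain: 0,  teal: 1

Branch on storm: set storm = 0.
Branch on mid: set mid = 0.
(rain') alone gives rain = 0.
(teal) alone gives teal = 1.
Branch on north: set north = 1.
(fog') alone gives fog = 0.
This assignment satisfies each clause.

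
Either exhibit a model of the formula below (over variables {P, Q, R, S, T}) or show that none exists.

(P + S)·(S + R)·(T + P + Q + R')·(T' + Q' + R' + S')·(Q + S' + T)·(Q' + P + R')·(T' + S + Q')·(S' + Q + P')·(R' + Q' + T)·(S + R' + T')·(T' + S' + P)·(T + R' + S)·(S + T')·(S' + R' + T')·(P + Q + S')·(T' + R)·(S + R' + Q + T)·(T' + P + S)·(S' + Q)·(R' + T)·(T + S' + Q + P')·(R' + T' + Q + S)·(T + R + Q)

P: 1,  Q: 1,  R: 0,  S: 1,  T: 0

Branch on P: set P = 1.
Branch on S: set S = 1.
The clause (Q) is unit, so Q = 1.
Branch on T: set T = 0.
The clause (R') is unit, so R = 0.
All clauses are satisfied.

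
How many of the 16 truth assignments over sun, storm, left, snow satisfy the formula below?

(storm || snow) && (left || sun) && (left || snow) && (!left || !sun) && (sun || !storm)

There are 2^4 = 16 truth assignments over (sun, storm, left, snow).
Check each against the 5 clauses (columns in the order sun, storm, left, snow):
  F F F F  ✗ fails (storm || snow)
  F F F T  ✗ fails (left || sun)
  F F T F  ✗ fails (storm || snow)
  F F T T  ✓ satisfies all
  F T F F  ✗ fails (left || sun)
  F T F T  ✗ fails (left || sun)
  F T T F  ✗ fails (sun || !storm)
  F T T T  ✗ fails (sun || !storm)
  T F F F  ✗ fails (storm || snow)
  T F F T  ✓ satisfies all
  T F T F  ✗ fails (storm || snow)
  T F T T  ✗ fails (!left || !sun)
  T T F F  ✗ fails (left || snow)
  T T F T  ✓ satisfies all
  T T T F  ✗ fails (!left || !sun)
  T T T T  ✗ fails (!left || !sun)
3 of the 16 rows are models.

3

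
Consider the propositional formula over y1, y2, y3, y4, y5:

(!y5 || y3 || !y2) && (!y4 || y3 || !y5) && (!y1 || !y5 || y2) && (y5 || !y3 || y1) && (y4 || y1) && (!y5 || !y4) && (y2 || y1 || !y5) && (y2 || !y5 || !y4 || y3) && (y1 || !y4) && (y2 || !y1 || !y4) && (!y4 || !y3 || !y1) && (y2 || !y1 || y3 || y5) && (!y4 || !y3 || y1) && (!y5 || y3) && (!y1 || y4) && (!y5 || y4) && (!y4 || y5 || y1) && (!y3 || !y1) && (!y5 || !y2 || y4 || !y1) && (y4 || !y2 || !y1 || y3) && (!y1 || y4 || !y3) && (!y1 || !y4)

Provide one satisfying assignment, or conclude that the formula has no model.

Try y4 = true.
From the singleton clause (!y5), y5 = false.
From the singleton clause (y1), y1 = true.
Now (!y1) is unsatisfied and unit — conflict.
Backtrack on y4: now try y4 = false.
From the singleton clause (y1), y1 = true.
Now (!y1) is unsatisfied and unit — conflict.
Either choice for y4 ends in contradiction.

UNSATISFIABLE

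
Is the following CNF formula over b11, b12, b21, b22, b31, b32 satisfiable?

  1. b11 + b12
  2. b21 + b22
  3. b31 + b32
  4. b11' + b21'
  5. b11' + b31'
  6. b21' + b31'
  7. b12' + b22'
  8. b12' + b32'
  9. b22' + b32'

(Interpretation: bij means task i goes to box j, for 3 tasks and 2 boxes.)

No

Suppose b11 = 1.
Unit clause (b21') forces b21 = 0.
Unit clause (b22) forces b22 = 1.
Unit clause (b31') forces b31 = 0.
Unit clause (b32) forces b32 = 1.
That conflicts with the unit clause (b32').
Backtrack on b11: now try b11 = 0.
Unit clause (b12) forces b12 = 1.
Unit clause (b22') forces b22 = 0.
Unit clause (b21) forces b21 = 1.
Unit clause (b31') forces b31 = 0.
Unit clause (b32) forces b32 = 1.
That conflicts with the unit clause (b32').
Neither b11 = 1 nor b11 = 0 works.
No assignment satisfies every clause.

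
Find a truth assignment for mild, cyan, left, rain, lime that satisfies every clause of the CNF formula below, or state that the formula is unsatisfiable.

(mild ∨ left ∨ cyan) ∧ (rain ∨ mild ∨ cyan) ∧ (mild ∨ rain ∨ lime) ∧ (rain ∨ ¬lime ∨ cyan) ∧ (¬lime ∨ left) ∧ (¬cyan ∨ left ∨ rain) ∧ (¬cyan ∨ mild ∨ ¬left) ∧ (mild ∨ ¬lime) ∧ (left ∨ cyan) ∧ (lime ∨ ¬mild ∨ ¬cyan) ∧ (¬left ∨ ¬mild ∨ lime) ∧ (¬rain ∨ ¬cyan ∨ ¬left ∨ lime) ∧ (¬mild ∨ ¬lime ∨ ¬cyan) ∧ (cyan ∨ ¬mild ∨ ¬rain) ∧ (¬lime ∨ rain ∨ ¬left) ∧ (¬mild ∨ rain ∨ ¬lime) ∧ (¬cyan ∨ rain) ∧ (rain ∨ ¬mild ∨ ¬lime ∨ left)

mild: False,  cyan: True,  left: False,  rain: True,  lime: False

Case lime = False:
Case mild = False:
From the singleton clause (rain), rain = True.
Case left = False:
From the singleton clause (cyan), cyan = True.
Every clause now holds.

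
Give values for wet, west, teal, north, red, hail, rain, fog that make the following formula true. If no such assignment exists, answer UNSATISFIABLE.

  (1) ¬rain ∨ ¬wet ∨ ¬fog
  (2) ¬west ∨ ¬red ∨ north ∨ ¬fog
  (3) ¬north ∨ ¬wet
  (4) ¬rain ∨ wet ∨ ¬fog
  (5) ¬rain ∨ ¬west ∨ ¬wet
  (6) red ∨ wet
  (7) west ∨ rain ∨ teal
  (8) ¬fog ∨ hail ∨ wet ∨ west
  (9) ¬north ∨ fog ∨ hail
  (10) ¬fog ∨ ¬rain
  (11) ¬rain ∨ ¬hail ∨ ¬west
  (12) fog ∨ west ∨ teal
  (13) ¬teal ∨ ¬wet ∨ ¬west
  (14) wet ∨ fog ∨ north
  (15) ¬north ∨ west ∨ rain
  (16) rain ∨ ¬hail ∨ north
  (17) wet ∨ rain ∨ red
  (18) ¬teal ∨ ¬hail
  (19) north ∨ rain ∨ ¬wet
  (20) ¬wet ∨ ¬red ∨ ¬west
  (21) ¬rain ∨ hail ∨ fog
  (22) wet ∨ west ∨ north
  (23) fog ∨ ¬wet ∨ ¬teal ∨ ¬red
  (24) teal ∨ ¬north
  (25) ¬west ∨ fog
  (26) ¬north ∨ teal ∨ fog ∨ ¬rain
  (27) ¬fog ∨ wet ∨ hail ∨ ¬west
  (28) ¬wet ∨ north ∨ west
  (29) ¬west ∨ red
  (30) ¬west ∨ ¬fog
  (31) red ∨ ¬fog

UNSATISFIABLE

Suppose north = False.
Suppose red = True.
Suppose west = False.
From the singleton clause (wet), wet = True.
Now (¬wet) is unsatisfied and unit — conflict.
Undo west and try west = True.
From the singleton clause (¬fog), fog = False.
Now (fog) is unsatisfied and unit — conflict.
Neither west = True nor west = False works.
Undo red and try red = False.
From the singleton clause (wet), wet = True.
From the singleton clause (rain), rain = True.
From the singleton clause (¬fog), fog = False.
From the singleton clause (¬west), west = False.
Now (west) is unsatisfied and unit — conflict.
Neither red = True nor red = False works.
Undo north and try north = True.
From the singleton clause (¬wet), wet = False.
From the singleton clause (red), red = True.
From the singleton clause (teal), teal = True.
From the singleton clause (¬hail), hail = False.
From the singleton clause (fog), fog = True.
From the singleton clause (¬rain), rain = False.
From the singleton clause (west), west = True.
Now (¬west) is unsatisfied and unit — conflict.
Neither north = True nor north = False works.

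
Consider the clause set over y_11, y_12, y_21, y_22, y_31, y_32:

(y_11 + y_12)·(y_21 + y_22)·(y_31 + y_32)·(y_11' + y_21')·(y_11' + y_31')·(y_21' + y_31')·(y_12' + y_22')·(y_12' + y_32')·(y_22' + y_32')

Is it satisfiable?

No

Suppose y_11 = 1.
From the singleton clause (y_21'), y_21 = 0.
From the singleton clause (y_22), y_22 = 1.
From the singleton clause (y_31'), y_31 = 0.
From the singleton clause (y_32), y_32 = 1.
Now (y_32') is unsatisfied and unit — conflict.
Backtrack on y_11: now try y_11 = 0.
From the singleton clause (y_12), y_12 = 1.
From the singleton clause (y_22'), y_22 = 0.
From the singleton clause (y_21), y_21 = 1.
From the singleton clause (y_31'), y_31 = 0.
From the singleton clause (y_32), y_32 = 1.
Now (y_32') is unsatisfied and unit — conflict.
Either choice for y_11 ends in contradiction.
No assignment satisfies every clause.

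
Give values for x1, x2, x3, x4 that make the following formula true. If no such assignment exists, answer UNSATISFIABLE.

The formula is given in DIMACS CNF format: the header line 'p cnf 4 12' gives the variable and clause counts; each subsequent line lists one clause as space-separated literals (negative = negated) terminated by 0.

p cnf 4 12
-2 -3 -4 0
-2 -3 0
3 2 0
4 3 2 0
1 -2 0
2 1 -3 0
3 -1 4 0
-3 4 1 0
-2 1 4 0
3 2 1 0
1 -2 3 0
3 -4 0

x1 ↦ True, x2 ↦ False, x3 ↦ True, x4 ↦ False

Case x2 = False:
Unit clause (x3) forces x3 = True.
Unit clause (x1) forces x1 = True.
All clauses hold; x4 can take either value.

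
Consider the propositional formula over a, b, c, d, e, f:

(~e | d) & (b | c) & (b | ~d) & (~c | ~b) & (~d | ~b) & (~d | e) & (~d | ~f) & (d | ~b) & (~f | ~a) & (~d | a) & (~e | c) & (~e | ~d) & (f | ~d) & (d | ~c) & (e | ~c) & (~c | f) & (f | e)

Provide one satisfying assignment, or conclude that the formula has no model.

Suppose e = 0.
(~d) alone gives d = 0.
(~b) alone gives b = 0.
(c) alone gives c = 1.
But (~c) is also a unit clause — contradiction.
Backtrack on e: now try e = 1.
(d) alone gives d = 1.
But (~d) is also a unit clause — contradiction.
Either choice for e ends in contradiction.

UNSATISFIABLE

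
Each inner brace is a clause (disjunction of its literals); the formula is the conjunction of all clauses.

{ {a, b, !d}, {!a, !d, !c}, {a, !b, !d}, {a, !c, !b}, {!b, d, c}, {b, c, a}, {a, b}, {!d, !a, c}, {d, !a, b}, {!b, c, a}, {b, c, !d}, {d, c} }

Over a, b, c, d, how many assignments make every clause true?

1

There are 2^4 = 16 truth assignments over (a, b, c, d).
Check each against the 12 clauses (columns in the order a, b, c, d):
  F F F F  ✗ fails (b || c || a)
  F F F T  ✗ fails (a || b || !d)
  F F T F  ✗ fails (a || b)
  F F T T  ✗ fails (a || b || !d)
  F T F F  ✗ fails (!b || d || c)
  F T F T  ✗ fails (a || !b || !d)
  F T T F  ✗ fails (a || !c || !b)
  F T T T  ✗ fails (a || !b || !d)
  T F F F  ✗ fails (d || !a || b)
  T F F T  ✗ fails (!d || !a || c)
  T F T F  ✗ fails (d || !a || b)
  T F T T  ✗ fails (!a || !d || !c)
  T T F F  ✗ fails (!b || d || c)
  T T F T  ✗ fails (!d || !a || c)
  T T T F  ✓ satisfies all
  T T T T  ✗ fails (!a || !d || !c)
1 of the 16 rows is a model.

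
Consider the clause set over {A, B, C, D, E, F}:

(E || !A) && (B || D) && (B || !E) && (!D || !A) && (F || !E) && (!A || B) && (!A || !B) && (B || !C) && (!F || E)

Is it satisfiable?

Case E = true:
Unit clause (B) forces B = true.
Unit clause (F) forces F = true.
Unit clause (!A) forces A = false.
No clause remains; C, D are free.
A satisfying assignment: A: false, B: true, C: false, D: true, E: true, F: true.

Yes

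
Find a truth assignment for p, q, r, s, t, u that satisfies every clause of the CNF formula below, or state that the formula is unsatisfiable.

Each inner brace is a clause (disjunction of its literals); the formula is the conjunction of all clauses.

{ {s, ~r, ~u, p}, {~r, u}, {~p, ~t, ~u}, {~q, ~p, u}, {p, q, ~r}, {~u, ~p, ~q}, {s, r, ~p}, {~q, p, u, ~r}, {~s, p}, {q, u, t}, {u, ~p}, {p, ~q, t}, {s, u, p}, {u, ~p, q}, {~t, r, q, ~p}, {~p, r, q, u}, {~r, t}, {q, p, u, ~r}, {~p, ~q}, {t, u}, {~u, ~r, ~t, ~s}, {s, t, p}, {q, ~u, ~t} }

Case r = 0:
Case s = 1:
From the singleton clause (p), p = 1.
From the singleton clause (u), u = 1.
From the singleton clause (~t), t = 0.
From the singleton clause (~q), q = 0.
Every clause now holds.

p ↦ 1, q ↦ 0, r ↦ 0, s ↦ 1, t ↦ 0, u ↦ 1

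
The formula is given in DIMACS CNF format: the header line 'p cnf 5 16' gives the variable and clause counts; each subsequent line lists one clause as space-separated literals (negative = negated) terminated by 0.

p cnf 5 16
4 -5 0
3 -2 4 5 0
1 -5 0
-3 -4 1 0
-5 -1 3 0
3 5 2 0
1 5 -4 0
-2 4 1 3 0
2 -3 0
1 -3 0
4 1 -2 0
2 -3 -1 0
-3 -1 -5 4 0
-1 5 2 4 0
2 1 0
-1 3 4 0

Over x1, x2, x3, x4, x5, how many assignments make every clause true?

4

There are 2^5 = 32 truth assignments over (x1, x2, x3, x4, x5).
Split on x2. With x2 = True, the clauses containing x2 are satisfied and ¬x2 drops from the rest; 4 of the 2^4 = 16 assignments to the other variables satisfy what remains.
With x2 = False, by the same count on the reduced clause set, 0 assignments work.
(One model: x1=T, x2=T, x3=F, x4=T, x5=F.)
Total: 4 + 0 = 4.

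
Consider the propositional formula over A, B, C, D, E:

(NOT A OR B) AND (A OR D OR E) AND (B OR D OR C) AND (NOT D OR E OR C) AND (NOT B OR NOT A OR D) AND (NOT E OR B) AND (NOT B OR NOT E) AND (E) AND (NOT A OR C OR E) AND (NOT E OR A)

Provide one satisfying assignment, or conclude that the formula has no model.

Unit clause (E) forces E = true.
Unit clause (B) forces B = true.
That conflicts with the unit clause (NOT B).

UNSATISFIABLE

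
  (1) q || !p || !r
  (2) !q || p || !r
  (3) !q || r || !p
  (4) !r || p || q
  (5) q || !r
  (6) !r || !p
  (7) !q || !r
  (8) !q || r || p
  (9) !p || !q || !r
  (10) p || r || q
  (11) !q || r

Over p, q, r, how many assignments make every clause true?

1

There are 2^3 = 8 truth assignments over (p, q, r).
Check each against the 11 clauses (columns in the order p, q, r):
  F F F  ✗ fails (p || r || q)
  F F T  ✗ fails (!r || p || q)
  F T F  ✗ fails (!q || r || p)
  F T T  ✗ fails (!q || p || !r)
  T F F  ✓ satisfies all
  T F T  ✗ fails (q || !p || !r)
  T T F  ✗ fails (!q || r || !p)
  T T T  ✗ fails (!r || !p)
1 of the 8 rows is a model.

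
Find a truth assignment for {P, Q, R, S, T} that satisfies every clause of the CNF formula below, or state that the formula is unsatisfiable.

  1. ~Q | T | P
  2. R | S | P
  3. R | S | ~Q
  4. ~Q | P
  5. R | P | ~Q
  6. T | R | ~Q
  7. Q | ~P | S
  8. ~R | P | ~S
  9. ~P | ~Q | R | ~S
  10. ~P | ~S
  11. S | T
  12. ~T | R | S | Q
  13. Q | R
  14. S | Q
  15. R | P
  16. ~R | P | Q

P=1; Q=1; R=1; S=0; T=1

Branch on Q: set Q = 1.
The clause (P) is unit, so P = 1.
The clause (~S) is unit, so S = 0.
The clause (R) is unit, so R = 1.
The clause (T) is unit, so T = 1.
This assignment satisfies each clause.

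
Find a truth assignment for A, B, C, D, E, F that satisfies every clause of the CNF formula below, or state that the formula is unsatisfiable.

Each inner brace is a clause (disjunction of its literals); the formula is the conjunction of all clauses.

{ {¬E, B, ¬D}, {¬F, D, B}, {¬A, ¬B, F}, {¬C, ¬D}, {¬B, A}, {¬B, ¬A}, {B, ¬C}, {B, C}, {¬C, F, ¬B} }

UNSATISFIABLE

Suppose C = False.
The clause (B) is unit, so B = True.
The clause (A) is unit, so A = True.
That conflicts with the unit clause (¬A).
So C must be the other value — set C = True.
The clause (¬D) is unit, so D = False.
The clause (B) is unit, so B = True.
The clause (A) is unit, so A = True.
That conflicts with the unit clause (¬A).
Either choice for C ends in contradiction.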